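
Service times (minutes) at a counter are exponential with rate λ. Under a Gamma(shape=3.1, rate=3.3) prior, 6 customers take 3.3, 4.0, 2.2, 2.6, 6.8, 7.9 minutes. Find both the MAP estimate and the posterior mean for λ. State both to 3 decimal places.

MAP: 0.269. Posterior mean: 0.302.

Σ times = 26.8. Posterior: Gamma(shape = 3.1+6 = 9.1, rate = 3.3+26.8 = 30.1).
Mode = (α−1)/β = 8.1/30.1 = 0.269.
Mean = α/β = 9.1/30.1 = 0.302.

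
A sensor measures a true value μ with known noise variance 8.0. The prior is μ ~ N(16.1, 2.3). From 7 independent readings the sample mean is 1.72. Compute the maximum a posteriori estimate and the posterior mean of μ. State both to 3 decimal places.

MAP = 6.493, posterior mean = 6.493

Posterior for μ is Normal. Precision-weighted mean: (1/2.3·16.1 + 7/8.0·1.72) / (1/2.3 + 7/8.0) = 6.493.
A Normal posterior is symmetric, so mode = mean.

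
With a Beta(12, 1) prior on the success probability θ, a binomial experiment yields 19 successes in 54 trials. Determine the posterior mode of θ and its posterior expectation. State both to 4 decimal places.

MAP = 0.4615; posterior mean = 0.4627

Posterior: Beta(12+19, 1+35) = Beta(31, 36).
Mode = (31−1)/(31+36−2) = 30/65 = 0.4615.
Mean = 31/(31+36) = 31/67 = 0.4627.
The posterior is right-skewed, so the mean exceeds the mode.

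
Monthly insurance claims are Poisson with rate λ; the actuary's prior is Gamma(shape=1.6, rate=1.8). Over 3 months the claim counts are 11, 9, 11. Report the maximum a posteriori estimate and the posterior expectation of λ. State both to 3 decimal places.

Σ counts = 31. Posterior: Gamma(shape = 1.6+31 = 32.6, rate = 1.8+3 = 4.8).
Mode = (α−1)/β = 31.6/4.8 = 6.583.
Mean = α/β = 32.6/4.8 = 6.792.

maximum a posteriori estimate = 6.583, posterior expectation = 6.792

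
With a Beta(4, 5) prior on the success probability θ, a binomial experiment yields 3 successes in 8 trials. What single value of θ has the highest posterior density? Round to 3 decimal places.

Posterior: Beta(4+3, 5+5) = Beta(7, 10).
Mode = (7−1)/(7+10−2) = 6/15 = 0.400.
Mean = 7/(7+10) = 7/17 = 0.412.
This is the posterior mode — the MAP estimate.

0.400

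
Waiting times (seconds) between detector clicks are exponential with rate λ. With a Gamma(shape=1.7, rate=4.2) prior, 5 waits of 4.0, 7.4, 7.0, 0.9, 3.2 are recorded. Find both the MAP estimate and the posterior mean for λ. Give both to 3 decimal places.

MAP: 0.213. Posterior mean: 0.251.

Σ times = 22.5. Posterior: Gamma(shape = 1.7+5 = 6.7, rate = 4.2+22.5 = 26.7).
Mode = (α−1)/β = 5.7/26.7 = 0.213.
Mean = α/β = 6.7/26.7 = 0.251.
Right-skewed posterior ⇒ mode < mean.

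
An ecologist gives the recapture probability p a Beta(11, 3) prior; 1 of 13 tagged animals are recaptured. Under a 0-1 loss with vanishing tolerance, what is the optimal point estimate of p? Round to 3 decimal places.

Posterior: Beta(11+1, 3+12) = Beta(12, 15).
Mode = (12−1)/(12+15−2) = 11/25 = 0.440.
Mean = 12/(12+15) = 12/27 = 0.444.
This is the posterior mode — the MAP estimate.

0.440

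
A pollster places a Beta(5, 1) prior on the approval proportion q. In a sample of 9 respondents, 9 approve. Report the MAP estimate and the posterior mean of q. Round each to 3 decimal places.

MAP = 1.000, posterior mean = 0.933

Posterior: Beta(5+9, 1+0) = Beta(14, 1).
Since β = 1 ≤ 1 and α > 1, the Beta density is monotone increasing on [0,1]; the mode is at 1.
Mean = 14/(14+1) = 0.933.
The mean is pulled below the mode by the posterior's left skew.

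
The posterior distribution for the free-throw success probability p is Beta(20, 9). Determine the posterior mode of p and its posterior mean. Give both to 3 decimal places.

Mode = (20−1)/(20+9−2) = 19/27 = 0.704.
Mean = 20/(20+9) = 20/29 = 0.690.

MAP = 0.704; posterior mean = 0.690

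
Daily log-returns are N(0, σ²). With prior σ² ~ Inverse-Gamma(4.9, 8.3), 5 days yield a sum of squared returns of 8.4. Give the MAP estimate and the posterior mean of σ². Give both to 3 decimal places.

Posterior: Inverse-Gamma(shape = 4.9+5/2 = 7.4, scale = 8.3+8.4/2 = 12.5).
Mode = β/(α+1) = 12.5/8.4 = 1.488.
Mean = β/(α−1) = 12.5/6.4 = 1.953.
Mean > mode: the posterior has a right tail.

MAP = 1.488; posterior mean = 1.953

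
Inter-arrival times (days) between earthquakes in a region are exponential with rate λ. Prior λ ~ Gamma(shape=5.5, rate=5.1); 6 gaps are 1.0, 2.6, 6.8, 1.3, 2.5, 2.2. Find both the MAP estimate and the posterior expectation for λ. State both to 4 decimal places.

Σ times = 16.4. Posterior: Gamma(shape = 5.5+6 = 11.5, rate = 5.1+16.4 = 21.5).
Mode = (α−1)/β = 10.5/21.5 = 0.4884.
Mean = α/β = 11.5/21.5 = 0.5349.

MAP estimate = 0.4884, posterior expectation = 0.5349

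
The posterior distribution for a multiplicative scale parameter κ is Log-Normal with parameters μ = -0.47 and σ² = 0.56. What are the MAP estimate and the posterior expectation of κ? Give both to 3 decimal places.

κ_MAP = 0.357, E[κ|data] = 0.827

Mode = exp(μ − σ²) = exp(-1.03) = 0.357.
Mean = exp(μ + σ²/2) = exp(-0.190) = 0.827.
Mean > mode: the posterior has a right tail.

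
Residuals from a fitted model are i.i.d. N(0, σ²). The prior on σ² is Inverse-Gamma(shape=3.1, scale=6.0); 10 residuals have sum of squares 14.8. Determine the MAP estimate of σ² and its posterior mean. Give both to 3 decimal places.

Posterior: Inverse-Gamma(shape = 3.1+10/2 = 8.1, scale = 6.0+14.8/2 = 13.4).
Mode = β/(α+1) = 13.4/9.1 = 1.473.
Mean = β/(α−1) = 13.4/7.1 = 1.887.
Right-skewed posterior ⇒ mode < mean.

MAP = 1.473, posterior mean = 1.887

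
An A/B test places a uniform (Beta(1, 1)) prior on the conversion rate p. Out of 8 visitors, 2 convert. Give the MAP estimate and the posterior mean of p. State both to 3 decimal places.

Posterior: Beta(1+2, 1+6) = Beta(3, 7).
Mode = (3−1)/(3+7−2) = 2/8 = 0.250.
Mean = 3/(3+7) = 3/10 = 0.300.
Mean > mode: the posterior has a right tail.

MAP = 0.250; posterior mean = 0.300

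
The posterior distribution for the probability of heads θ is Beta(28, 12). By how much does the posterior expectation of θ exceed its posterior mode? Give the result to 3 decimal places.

-0.011

Mode = (28−1)/(28+12−2) = 27/38 = 0.711.
Mean = 28/(28+12) = 28/40 = 0.700.
Difference = 0.700 − 0.711 = -0.011.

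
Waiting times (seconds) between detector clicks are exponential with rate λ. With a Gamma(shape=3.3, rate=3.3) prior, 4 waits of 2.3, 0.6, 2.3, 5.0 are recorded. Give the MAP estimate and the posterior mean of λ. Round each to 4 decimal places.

Σ times = 10.2. Posterior: Gamma(shape = 3.3+4 = 7.3, rate = 3.3+10.2 = 13.5).
Mode = (α−1)/β = 6.3/13.5 = 0.4667.
Mean = α/β = 7.3/13.5 = 0.5407.

λ_MAP = 0.4667, E[λ|data] = 0.5407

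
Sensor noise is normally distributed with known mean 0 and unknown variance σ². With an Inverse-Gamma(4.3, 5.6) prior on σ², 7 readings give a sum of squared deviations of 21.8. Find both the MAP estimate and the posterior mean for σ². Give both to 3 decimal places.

Posterior: Inverse-Gamma(shape = 4.3+7/2 = 7.8, scale = 5.6+21.8/2 = 16.5).
Mode = β/(α+1) = 16.5/8.8 = 1.875.
Mean = β/(α−1) = 16.5/6.8 = 2.426.

MAP = 1.875, posterior mean = 2.426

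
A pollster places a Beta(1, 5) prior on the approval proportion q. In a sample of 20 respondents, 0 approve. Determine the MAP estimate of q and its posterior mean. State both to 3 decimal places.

Posterior: Beta(1+0, 5+20) = Beta(1, 25).
Since α = 1 ≤ 1 and β > 1, the Beta density is monotone decreasing on [0,1]; the mode is at 0.
Mean = 1/(1+25) = 0.038.

MAP = 0.000, posterior mean = 0.038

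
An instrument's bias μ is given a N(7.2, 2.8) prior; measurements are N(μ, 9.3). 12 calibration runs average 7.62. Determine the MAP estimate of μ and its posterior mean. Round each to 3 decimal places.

Posterior for μ is Normal. Precision-weighted mean: (1/2.8·7.2 + 12/9.3·7.62) / (1/2.8 + 12/9.3) = 7.529.
A Normal posterior is symmetric, so mode = mean.

MAP = 7.529, posterior mean = 7.529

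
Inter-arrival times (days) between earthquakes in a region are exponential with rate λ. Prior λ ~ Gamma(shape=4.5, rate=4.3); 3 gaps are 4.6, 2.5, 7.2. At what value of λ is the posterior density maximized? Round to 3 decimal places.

Σ times = 14.3. Posterior: Gamma(shape = 4.5+3 = 7.5, rate = 4.3+14.3 = 18.6).
Mode = (α−1)/β = 6.5/18.6 = 0.349.
Mean = α/β = 7.5/18.6 = 0.403.
This is the posterior mode — the MAP estimate.

0.349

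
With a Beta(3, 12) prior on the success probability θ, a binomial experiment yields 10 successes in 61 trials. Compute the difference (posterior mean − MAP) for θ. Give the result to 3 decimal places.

0.009

Posterior: Beta(3+10, 12+51) = Beta(13, 63).
Mode = (13−1)/(13+63−2) = 12/74 = 0.162.
Mean = 13/(13+63) = 13/76 = 0.171.
Difference = 0.171 − 0.162 = 0.009.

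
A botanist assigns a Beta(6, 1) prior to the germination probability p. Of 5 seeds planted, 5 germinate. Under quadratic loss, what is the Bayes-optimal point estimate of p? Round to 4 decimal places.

Posterior: Beta(6+5, 1+0) = Beta(11, 1).
Since β = 1 ≤ 1 and α > 1, the Beta density is monotone increasing on [0,1]; the mode is at 1.
Mean = 11/(11+1) = 0.9167.
Quadratic loss ⇒ the optimal estimator is the posterior mean.

0.9167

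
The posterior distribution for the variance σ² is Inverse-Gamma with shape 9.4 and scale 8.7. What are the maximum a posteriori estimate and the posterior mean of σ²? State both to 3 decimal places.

Mode = β/(α+1) = 8.7/10.4 = 0.837.
Mean = β/(α−1) = 8.7/8.4 = 1.036.
The posterior is right-skewed, so the mean exceeds the mode.

σ²_MAP = 0.837, E[σ²|data] = 1.036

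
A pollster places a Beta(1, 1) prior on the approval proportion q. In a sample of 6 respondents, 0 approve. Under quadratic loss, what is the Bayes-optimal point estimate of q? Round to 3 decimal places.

0.125

Posterior: Beta(1+0, 1+6) = Beta(1, 7).
Since α = 1 ≤ 1 and β > 1, the Beta density is monotone decreasing on [0,1]; the mode is at 0.
Mean = 1/(1+7) = 0.125.
Quadratic loss ⇒ the optimal estimator is the posterior mean.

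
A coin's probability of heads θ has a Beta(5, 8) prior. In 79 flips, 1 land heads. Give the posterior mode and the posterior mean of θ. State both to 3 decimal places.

Posterior: Beta(5+1, 8+78) = Beta(6, 86).
Mode = (6−1)/(6+86−2) = 5/90 = 0.056.
Mean = 6/(6+86) = 6/92 = 0.065.
Right-skewed posterior ⇒ mode < mean.

MAP: 0.056. Posterior mean: 0.065.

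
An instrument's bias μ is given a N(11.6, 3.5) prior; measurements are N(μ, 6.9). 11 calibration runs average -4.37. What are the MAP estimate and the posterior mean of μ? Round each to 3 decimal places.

μ_MAP = -1.943, E[μ|data] = -1.943

Posterior for μ is Normal. Precision-weighted mean: (1/3.5·11.6 + 11/6.9·-4.37) / (1/3.5 + 11/6.9) = -1.943.
A Normal posterior is symmetric, so mode = mean.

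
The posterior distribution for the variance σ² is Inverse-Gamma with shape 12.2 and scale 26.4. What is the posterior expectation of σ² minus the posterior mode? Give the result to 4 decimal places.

0.3571

Mode = β/(α+1) = 26.4/13.2 = 2.0000.
Mean = β/(α−1) = 26.4/11.2 = 2.3571.
Difference = 2.3571 − 2.0000 = 0.3571.
The mean is pulled above the mode by the posterior's right skew.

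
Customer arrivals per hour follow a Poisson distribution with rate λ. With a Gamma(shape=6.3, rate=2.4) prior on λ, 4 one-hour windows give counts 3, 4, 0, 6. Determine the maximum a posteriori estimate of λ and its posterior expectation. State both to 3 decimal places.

MAP = 2.859, posterior mean = 3.016

Σ counts = 13. Posterior: Gamma(shape = 6.3+13 = 19.3, rate = 2.4+4 = 6.4).
Mode = (α−1)/β = 18.3/6.4 = 2.859.
Mean = α/β = 19.3/6.4 = 3.016.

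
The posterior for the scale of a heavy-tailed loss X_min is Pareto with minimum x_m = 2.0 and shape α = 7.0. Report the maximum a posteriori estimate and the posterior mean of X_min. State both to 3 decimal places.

The Pareto density is strictly decreasing on [x_m, ∞), so the mode is x_m = 2.000.
Mean = α·x_m/(α−1) = 7.0·2.0/6.0 = 2.333.
Right-skewed posterior ⇒ mode < mean.

MAP: 2.000. Posterior mean: 2.333.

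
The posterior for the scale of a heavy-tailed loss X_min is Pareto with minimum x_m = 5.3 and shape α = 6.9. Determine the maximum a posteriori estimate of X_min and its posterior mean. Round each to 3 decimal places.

The Pareto density is strictly decreasing on [x_m, ∞), so the mode is x_m = 5.300.
Mean = α·x_m/(α−1) = 6.9·5.3/5.9 = 6.198.

X_min_MAP = 5.300, E[X_min|data] = 6.198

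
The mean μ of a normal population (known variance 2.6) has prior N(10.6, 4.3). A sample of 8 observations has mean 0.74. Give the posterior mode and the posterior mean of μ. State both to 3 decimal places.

MAP: 1.433. Posterior mean: 1.433.

Posterior for μ is Normal. Precision-weighted mean: (1/4.3·10.6 + 8/2.6·0.74) / (1/4.3 + 8/2.6) = 1.433.
A Normal posterior is symmetric, so mode = mean.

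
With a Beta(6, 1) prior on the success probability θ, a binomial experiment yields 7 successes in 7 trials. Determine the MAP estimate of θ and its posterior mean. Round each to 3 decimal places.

Posterior: Beta(6+7, 1+0) = Beta(13, 1).
Since β = 1 ≤ 1 and α > 1, the Beta density is monotone increasing on [0,1]; the mode is at 1.
Mean = 13/(13+1) = 0.929.

θ_MAP = 1.000, E[θ|data] = 0.929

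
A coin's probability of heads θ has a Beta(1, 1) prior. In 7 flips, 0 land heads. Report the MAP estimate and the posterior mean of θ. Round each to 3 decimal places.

Posterior: Beta(1+0, 1+7) = Beta(1, 8).
Since α = 1 ≤ 1 and β > 1, the Beta density is monotone decreasing on [0,1]; the mode is at 0.
Mean = 1/(1+8) = 0.111.
Right-skewed posterior ⇒ mode < mean.

θ_MAP = 0.000, E[θ|data] = 0.111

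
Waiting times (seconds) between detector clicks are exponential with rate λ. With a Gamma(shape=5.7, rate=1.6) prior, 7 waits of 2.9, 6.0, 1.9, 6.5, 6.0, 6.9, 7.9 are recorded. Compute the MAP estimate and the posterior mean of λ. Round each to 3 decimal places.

MAP: 0.295. Posterior mean: 0.320.

Σ times = 38.1. Posterior: Gamma(shape = 5.7+7 = 12.7, rate = 1.6+38.1 = 39.7).
Mode = (α−1)/β = 11.7/39.7 = 0.295.
Mean = α/β = 12.7/39.7 = 0.320.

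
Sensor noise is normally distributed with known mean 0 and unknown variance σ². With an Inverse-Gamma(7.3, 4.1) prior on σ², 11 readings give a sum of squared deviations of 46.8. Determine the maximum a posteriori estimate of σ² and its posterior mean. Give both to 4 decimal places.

σ²_MAP = 1.9928, E[σ²|data] = 2.3305

Posterior: Inverse-Gamma(shape = 7.3+11/2 = 12.8, scale = 4.1+46.8/2 = 27.5).
Mode = β/(α+1) = 27.5/13.8 = 1.9928.
Mean = β/(α−1) = 27.5/11.8 = 2.3305.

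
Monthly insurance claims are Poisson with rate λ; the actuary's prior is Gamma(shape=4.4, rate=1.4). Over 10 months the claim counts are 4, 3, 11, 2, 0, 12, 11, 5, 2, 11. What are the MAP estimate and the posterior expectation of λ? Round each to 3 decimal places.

MAP = 5.649, posterior mean = 5.737

Σ counts = 61. Posterior: Gamma(shape = 4.4+61 = 65.4, rate = 1.4+10 = 11.4).
Mode = (α−1)/β = 64.4/11.4 = 5.649.
Mean = α/β = 65.4/11.4 = 5.737.
The posterior is right-skewed, so the mean exceeds the mode.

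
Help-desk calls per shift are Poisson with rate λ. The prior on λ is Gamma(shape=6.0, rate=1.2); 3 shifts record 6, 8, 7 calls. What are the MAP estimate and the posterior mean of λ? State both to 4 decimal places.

Σ counts = 21. Posterior: Gamma(shape = 6.0+21 = 27.0, rate = 1.2+3 = 4.2).
Mode = (α−1)/β = 26.0/4.2 = 6.1905.
Mean = α/β = 27.0/4.2 = 6.4286.

λ_MAP = 6.1905, E[λ|data] = 6.4286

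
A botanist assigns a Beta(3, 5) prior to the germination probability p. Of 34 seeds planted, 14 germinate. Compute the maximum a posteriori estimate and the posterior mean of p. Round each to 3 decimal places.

MAP = 0.400; posterior mean = 0.405

Posterior: Beta(3+14, 5+20) = Beta(17, 25).
Mode = (17−1)/(17+25−2) = 16/40 = 0.400.
Mean = 17/(17+25) = 17/42 = 0.405.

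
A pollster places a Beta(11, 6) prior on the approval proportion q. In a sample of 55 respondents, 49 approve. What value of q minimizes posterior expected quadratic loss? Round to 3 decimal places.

0.833

Posterior: Beta(11+49, 6+6) = Beta(60, 12).
Mode = (60−1)/(60+12−2) = 59/70 = 0.843.
Mean = 60/(60+12) = 60/72 = 0.833.
Quadratic loss ⇒ the optimal estimator is the posterior mean.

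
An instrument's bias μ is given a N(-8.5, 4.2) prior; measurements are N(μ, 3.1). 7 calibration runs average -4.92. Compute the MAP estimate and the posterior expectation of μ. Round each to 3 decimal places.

Posterior for μ is Normal. Precision-weighted mean: (1/4.2·-8.5 + 7/3.1·-4.92) / (1/4.2 + 7/3.1) = -5.261.
A Normal posterior is symmetric, so mode = mean.

MAP = -5.261, posterior mean = -5.261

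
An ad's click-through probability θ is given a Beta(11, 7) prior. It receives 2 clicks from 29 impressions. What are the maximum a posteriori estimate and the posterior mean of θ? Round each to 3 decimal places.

Posterior: Beta(11+2, 7+27) = Beta(13, 34).
Mode = (13−1)/(13+34−2) = 12/45 = 0.267.
Mean = 13/(13+34) = 13/47 = 0.277.

MAP: 0.267. Posterior mean: 0.277.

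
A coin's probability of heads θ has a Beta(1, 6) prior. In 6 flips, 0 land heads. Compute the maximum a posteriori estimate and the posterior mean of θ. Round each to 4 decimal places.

θ_MAP = 0.0000, E[θ|data] = 0.0769

Posterior: Beta(1+0, 6+6) = Beta(1, 12).
Since α = 1 ≤ 1 and β > 1, the Beta density is monotone decreasing on [0,1]; the mode is at 0.
Mean = 1/(1+12) = 0.0769.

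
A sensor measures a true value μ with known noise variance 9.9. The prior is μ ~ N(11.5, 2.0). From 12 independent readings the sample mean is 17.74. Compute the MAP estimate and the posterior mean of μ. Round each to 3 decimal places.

Posterior for μ is Normal. Precision-weighted mean: (1/2.0·11.5 + 12/9.9·17.74) / (1/2.0 + 12/9.9) = 15.918.
A Normal posterior is symmetric, so mode = mean.

MAP: 15.918. Posterior mean: 15.918.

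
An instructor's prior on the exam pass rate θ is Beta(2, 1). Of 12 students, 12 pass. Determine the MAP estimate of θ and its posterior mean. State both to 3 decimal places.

Posterior: Beta(2+12, 1+0) = Beta(14, 1).
Since β = 1 ≤ 1 and α > 1, the Beta density is monotone increasing on [0,1]; the mode is at 1.
Mean = 14/(14+1) = 0.933.

MAP estimate = 1.000, posterior mean = 0.933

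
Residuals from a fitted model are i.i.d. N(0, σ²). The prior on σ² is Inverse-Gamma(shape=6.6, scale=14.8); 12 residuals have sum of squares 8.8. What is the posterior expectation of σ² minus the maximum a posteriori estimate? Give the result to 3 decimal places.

0.243

Posterior: Inverse-Gamma(shape = 6.6+12/2 = 12.6, scale = 14.8+8.8/2 = 19.2).
Mode = β/(α+1) = 19.2/13.6 = 1.412.
Mean = β/(α−1) = 19.2/11.6 = 1.655.
Difference = 1.655 − 1.412 = 0.243.
The mean is pulled above the mode by the posterior's right skew.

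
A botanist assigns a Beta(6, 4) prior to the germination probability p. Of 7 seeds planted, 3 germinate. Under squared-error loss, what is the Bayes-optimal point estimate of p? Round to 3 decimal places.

Posterior: Beta(6+3, 4+4) = Beta(9, 8).
Mode = (9−1)/(9+8−2) = 8/15 = 0.533.
Mean = 9/(9+8) = 9/17 = 0.529.
Squared-error loss ⇒ the optimal estimator is the posterior mean.

0.529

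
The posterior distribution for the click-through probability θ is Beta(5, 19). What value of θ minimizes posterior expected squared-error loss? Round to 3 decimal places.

Mode = (5−1)/(5+19−2) = 4/22 = 0.182.
Mean = 5/(5+19) = 5/24 = 0.208.
Squared-error loss ⇒ the optimal estimator is the posterior mean.

0.208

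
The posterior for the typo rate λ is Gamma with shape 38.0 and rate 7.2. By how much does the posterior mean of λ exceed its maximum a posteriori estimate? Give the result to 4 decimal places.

0.1389

Mode = (α−1)/β = 37.0/7.2 = 5.1389.
Mean = α/β = 38.0/7.2 = 5.2778.
Difference = 5.2778 − 5.1389 = 0.1389.
Right-skewed posterior ⇒ mode < mean.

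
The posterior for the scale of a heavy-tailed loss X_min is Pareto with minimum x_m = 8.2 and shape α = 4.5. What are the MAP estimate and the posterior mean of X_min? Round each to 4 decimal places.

MAP estimate = 8.2000, posterior mean = 10.5429

The Pareto density is strictly decreasing on [x_m, ∞), so the mode is x_m = 8.2000.
Mean = α·x_m/(α−1) = 4.5·8.2/3.5 = 10.5429.
The posterior is right-skewed, so the mean exceeds the mode.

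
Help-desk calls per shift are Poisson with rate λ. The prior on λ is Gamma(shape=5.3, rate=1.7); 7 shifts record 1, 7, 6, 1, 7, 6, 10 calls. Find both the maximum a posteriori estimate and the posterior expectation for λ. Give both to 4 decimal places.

Σ counts = 38. Posterior: Gamma(shape = 5.3+38 = 43.3, rate = 1.7+7 = 8.7).
Mode = (α−1)/β = 42.3/8.7 = 4.8621.
Mean = α/β = 43.3/8.7 = 4.9770.
The posterior is right-skewed, so the mean exceeds the mode.

MAP: 4.8621. Posterior mean: 4.9770.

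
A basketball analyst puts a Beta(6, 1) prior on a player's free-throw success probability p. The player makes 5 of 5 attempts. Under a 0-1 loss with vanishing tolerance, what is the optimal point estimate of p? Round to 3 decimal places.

1.000

Posterior: Beta(6+5, 1+0) = Beta(11, 1).
Since β = 1 ≤ 1 and α > 1, the Beta density is monotone increasing on [0,1]; the mode is at 1.
Mean = 11/(11+1) = 0.917.
This is the posterior mode — the MAP estimate.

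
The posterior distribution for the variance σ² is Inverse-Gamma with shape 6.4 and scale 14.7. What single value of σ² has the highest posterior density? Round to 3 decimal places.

Mode = β/(α+1) = 14.7/7.4 = 1.986.
Mean = β/(α−1) = 14.7/5.4 = 2.722.
This is the posterior mode — the MAP estimate.

1.986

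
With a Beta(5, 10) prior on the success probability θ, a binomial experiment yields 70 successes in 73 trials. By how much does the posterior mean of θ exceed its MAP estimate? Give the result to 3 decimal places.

Posterior: Beta(5+70, 10+3) = Beta(75, 13).
Mode = (75−1)/(75+13−2) = 74/86 = 0.860.
Mean = 75/(75+13) = 75/88 = 0.852.
Difference = 0.852 − 0.860 = -0.008.

-0.008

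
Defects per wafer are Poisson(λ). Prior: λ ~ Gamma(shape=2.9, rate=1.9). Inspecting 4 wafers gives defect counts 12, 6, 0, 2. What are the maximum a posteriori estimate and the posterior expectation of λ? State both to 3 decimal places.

MAP: 3.712. Posterior mean: 3.881.

Σ counts = 20. Posterior: Gamma(shape = 2.9+20 = 22.9, rate = 1.9+4 = 5.9).
Mode = (α−1)/β = 21.9/5.9 = 3.712.
Mean = α/β = 22.9/5.9 = 3.881.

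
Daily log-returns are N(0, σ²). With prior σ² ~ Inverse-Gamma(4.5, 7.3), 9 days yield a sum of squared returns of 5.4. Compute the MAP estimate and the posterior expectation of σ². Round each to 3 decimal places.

MAP = 1.000; posterior mean = 1.250

Posterior: Inverse-Gamma(shape = 4.5+9/2 = 9.0, scale = 7.3+5.4/2 = 10.0).
Mode = β/(α+1) = 10.0/10.0 = 1.000.
Mean = β/(α−1) = 10.0/8.0 = 1.250.
Right-skewed posterior ⇒ mode < mean.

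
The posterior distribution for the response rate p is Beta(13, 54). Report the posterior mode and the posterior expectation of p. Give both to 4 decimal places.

MAP = 0.1846, posterior mean = 0.1940

Mode = (13−1)/(13+54−2) = 12/65 = 0.1846.
Mean = 13/(13+54) = 13/67 = 0.1940.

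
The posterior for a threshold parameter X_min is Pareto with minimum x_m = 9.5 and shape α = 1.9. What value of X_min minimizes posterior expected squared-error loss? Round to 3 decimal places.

20.056

The Pareto density is strictly decreasing on [x_m, ∞), so the mode is x_m = 9.500.
Mean = α·x_m/(α−1) = 1.9·9.5/0.9 = 20.056.
Squared-error loss ⇒ the optimal estimator is the posterior mean.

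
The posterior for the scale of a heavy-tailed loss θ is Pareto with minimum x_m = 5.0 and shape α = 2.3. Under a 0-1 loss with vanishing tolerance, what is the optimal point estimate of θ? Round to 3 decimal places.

5.000

The Pareto density is strictly decreasing on [x_m, ∞), so the mode is x_m = 5.000.
Mean = α·x_m/(α−1) = 2.3·5.0/1.3 = 8.846.
This is the posterior mode — the MAP estimate.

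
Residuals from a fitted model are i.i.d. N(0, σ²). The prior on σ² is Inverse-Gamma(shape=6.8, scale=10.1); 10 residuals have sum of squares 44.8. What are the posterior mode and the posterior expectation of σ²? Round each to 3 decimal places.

MAP = 2.539; posterior mean = 3.009

Posterior: Inverse-Gamma(shape = 6.8+10/2 = 11.8, scale = 10.1+44.8/2 = 32.5).
Mode = β/(α+1) = 32.5/12.8 = 2.539.
Mean = β/(α−1) = 32.5/10.8 = 3.009.
The posterior is right-skewed, so the mean exceeds the mode.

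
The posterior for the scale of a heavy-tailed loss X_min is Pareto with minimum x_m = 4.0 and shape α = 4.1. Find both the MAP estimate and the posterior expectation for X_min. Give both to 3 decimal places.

The Pareto density is strictly decreasing on [x_m, ∞), so the mode is x_m = 4.000.
Mean = α·x_m/(α−1) = 4.1·4.0/3.1 = 5.290.

MAP: 4.000. Posterior mean: 5.290.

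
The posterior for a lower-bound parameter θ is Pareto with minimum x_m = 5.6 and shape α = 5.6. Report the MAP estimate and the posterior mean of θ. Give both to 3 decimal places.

The Pareto density is strictly decreasing on [x_m, ∞), so the mode is x_m = 5.600.
Mean = α·x_m/(α−1) = 5.6·5.6/4.6 = 6.817.
Right-skewed posterior ⇒ mode < mean.

MAP estimate = 5.600, posterior mean = 6.817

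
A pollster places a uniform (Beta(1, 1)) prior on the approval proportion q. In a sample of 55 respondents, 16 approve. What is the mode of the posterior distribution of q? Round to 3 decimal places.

Posterior: Beta(1+16, 1+39) = Beta(17, 40).
Mode = (17−1)/(17+40−2) = 16/55 = 0.291.
With a flat prior the MAP equals the MLE, 16/55.
Mean = 17/(17+40) = 17/57 = 0.298.
This is the posterior mode — the MAP estimate.

0.291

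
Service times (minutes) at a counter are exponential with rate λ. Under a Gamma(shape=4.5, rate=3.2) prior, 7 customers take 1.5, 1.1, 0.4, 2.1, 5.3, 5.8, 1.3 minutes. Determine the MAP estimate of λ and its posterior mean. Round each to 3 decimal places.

MAP = 0.507; posterior mean = 0.556

Σ times = 17.5. Posterior: Gamma(shape = 4.5+7 = 11.5, rate = 3.2+17.5 = 20.7).
Mode = (α−1)/β = 10.5/20.7 = 0.507.
Mean = α/β = 11.5/20.7 = 0.556.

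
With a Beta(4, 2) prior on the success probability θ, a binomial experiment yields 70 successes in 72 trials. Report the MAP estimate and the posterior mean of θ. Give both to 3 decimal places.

MAP estimate = 0.961, posterior mean = 0.949

Posterior: Beta(4+70, 2+2) = Beta(74, 4).
Mode = (74−1)/(74+4−2) = 73/76 = 0.961.
Mean = 74/(74+4) = 74/78 = 0.949.
The posterior is left-skewed, so the mode exceeds the mean.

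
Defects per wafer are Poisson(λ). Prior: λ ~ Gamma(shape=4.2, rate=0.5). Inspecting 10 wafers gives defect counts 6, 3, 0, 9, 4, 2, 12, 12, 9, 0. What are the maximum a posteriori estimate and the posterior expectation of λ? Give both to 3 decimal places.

Σ counts = 57. Posterior: Gamma(shape = 4.2+57 = 61.2, rate = 0.5+10 = 10.5).
Mode = (α−1)/β = 60.2/10.5 = 5.733.
Mean = α/β = 61.2/10.5 = 5.829.
The posterior is right-skewed, so the mean exceeds the mode.

maximum a posteriori estimate = 5.733, posterior expectation = 5.829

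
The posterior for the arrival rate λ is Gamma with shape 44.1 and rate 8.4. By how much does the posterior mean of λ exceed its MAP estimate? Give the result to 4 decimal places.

Mode = (α−1)/β = 43.1/8.4 = 5.1310.
Mean = α/β = 44.1/8.4 = 5.2500.
Difference = 5.2500 − 5.1310 = 0.1190.

0.1190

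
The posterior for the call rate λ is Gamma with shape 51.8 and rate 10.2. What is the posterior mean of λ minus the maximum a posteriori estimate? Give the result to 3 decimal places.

0.098

Mode = (α−1)/β = 50.8/10.2 = 4.980.
Mean = α/β = 51.8/10.2 = 5.078.
Difference = 5.078 − 4.980 = 0.098.
The mean is pulled above the mode by the posterior's right skew.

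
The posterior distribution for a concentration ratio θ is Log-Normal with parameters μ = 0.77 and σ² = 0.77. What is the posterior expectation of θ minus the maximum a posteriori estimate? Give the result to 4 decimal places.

2.1740

Mode = exp(μ − σ²) = exp(0.00) = 1.0000.
Mean = exp(μ + σ²/2) = exp(1.155) = 3.1740.
Difference = 3.1740 − 1.0000 = 2.1740.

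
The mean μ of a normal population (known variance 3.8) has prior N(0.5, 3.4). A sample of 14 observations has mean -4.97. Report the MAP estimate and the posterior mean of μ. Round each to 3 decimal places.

Posterior for μ is Normal. Precision-weighted mean: (1/3.4·0.5 + 14/3.8·-4.97) / (1/3.4 + 14/3.8) = -4.566.
A Normal posterior is symmetric, so mode = mean.

MAP = -4.566, posterior mean = -4.566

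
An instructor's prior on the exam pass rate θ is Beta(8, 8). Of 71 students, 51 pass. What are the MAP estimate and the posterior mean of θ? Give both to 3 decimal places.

θ_MAP = 0.682, E[θ|data] = 0.678

Posterior: Beta(8+51, 8+20) = Beta(59, 28).
Mode = (59−1)/(59+28−2) = 58/85 = 0.682.
Mean = 59/(59+28) = 59/87 = 0.678.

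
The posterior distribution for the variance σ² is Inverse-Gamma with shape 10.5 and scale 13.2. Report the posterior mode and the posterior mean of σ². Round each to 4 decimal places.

Mode = β/(α+1) = 13.2/11.5 = 1.1478.
Mean = β/(α−1) = 13.2/9.5 = 1.3895.

posterior mode = 1.1478, posterior mean = 1.3895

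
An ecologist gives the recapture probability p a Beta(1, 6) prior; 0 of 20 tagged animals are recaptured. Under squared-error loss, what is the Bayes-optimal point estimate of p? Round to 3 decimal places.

0.037

Posterior: Beta(1+0, 6+20) = Beta(1, 26).
Since α = 1 ≤ 1 and β > 1, the Beta density is monotone decreasing on [0,1]; the mode is at 0.
Mean = 1/(1+26) = 0.037.
Squared-error loss ⇒ the optimal estimator is the posterior mean.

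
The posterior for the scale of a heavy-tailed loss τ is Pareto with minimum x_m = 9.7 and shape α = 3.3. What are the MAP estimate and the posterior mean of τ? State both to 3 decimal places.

MAP estimate = 9.700, posterior mean = 13.917

The Pareto density is strictly decreasing on [x_m, ∞), so the mode is x_m = 9.700.
Mean = α·x_m/(α−1) = 3.3·9.7/2.3 = 13.917.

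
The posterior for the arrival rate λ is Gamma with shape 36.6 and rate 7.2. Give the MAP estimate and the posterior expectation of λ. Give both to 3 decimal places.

Mode = (α−1)/β = 35.6/7.2 = 4.944.
Mean = α/β = 36.6/7.2 = 5.083.

λ_MAP = 4.944, E[λ|data] = 5.083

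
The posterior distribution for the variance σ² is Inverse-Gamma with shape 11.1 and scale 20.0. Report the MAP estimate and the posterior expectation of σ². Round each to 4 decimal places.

Mode = β/(α+1) = 20.0/12.1 = 1.6529.
Mean = β/(α−1) = 20.0/10.1 = 1.9802.
The mean is pulled above the mode by the posterior's right skew.

MAP estimate = 1.6529, posterior expectation = 1.9802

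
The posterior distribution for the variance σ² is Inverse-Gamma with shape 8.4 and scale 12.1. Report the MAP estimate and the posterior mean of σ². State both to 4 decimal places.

MAP = 1.2872; posterior mean = 1.6351

Mode = β/(α+1) = 12.1/9.4 = 1.2872.
Mean = β/(α−1) = 12.1/7.4 = 1.6351.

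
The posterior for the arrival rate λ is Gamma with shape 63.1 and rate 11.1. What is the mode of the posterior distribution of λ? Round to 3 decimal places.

Mode = (α−1)/β = 62.1/11.1 = 5.595.
Mean = α/β = 63.1/11.1 = 5.685.
This is the posterior mode — the MAP estimate.

5.595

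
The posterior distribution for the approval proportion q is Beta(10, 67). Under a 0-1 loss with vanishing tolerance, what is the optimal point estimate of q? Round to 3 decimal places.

0.120

Mode = (10−1)/(10+67−2) = 9/75 = 0.120.
Mean = 10/(10+67) = 10/77 = 0.130.
This is the posterior mode — the MAP estimate.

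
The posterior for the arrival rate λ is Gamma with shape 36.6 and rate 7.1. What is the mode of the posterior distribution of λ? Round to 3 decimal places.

Mode = (α−1)/β = 35.6/7.1 = 5.014.
Mean = α/β = 36.6/7.1 = 5.155.
This is the posterior mode — the MAP estimate.

5.014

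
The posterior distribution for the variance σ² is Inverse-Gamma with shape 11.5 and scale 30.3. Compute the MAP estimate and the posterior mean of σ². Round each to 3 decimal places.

MAP = 2.424, posterior mean = 2.886

Mode = β/(α+1) = 30.3/12.5 = 2.424.
Mean = β/(α−1) = 30.3/10.5 = 2.886.
The mean is pulled above the mode by the posterior's right skew.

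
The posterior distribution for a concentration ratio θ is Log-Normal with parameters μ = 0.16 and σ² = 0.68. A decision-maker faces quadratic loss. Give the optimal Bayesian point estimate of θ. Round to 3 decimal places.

Mode = exp(μ − σ²) = exp(-0.52) = 0.595.
Mean = exp(μ + σ²/2) = exp(0.500) = 1.649.
Quadratic loss ⇒ the optimal estimator is the posterior mean.

1.649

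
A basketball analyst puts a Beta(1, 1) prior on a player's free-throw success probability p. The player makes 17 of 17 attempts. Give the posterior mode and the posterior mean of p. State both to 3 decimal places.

Posterior: Beta(1+17, 1+0) = Beta(18, 1).
Since β = 1 ≤ 1 and α > 1, the Beta density is monotone increasing on [0,1]; the mode is at 1.
Mean = 18/(18+1) = 0.947.
The mean is pulled below the mode by the posterior's left skew.

MAP = 1.000, posterior mean = 0.947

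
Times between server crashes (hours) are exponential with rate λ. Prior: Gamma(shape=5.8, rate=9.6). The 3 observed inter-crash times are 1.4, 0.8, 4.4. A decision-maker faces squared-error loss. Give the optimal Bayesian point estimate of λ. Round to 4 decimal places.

Σ times = 6.6. Posterior: Gamma(shape = 5.8+3 = 8.8, rate = 9.6+6.6 = 16.2).
Mode = (α−1)/β = 7.8/16.2 = 0.4815.
Mean = α/β = 8.8/16.2 = 0.5432.
Squared-error loss ⇒ the optimal estimator is the posterior mean.

0.5432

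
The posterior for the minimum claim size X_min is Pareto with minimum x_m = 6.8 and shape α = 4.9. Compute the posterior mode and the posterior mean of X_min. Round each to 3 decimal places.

The Pareto density is strictly decreasing on [x_m, ∞), so the mode is x_m = 6.800.
Mean = α·x_m/(α−1) = 4.9·6.8/3.9 = 8.544.
The posterior is right-skewed, so the mean exceeds the mode.

MAP = 6.800, posterior mean = 8.544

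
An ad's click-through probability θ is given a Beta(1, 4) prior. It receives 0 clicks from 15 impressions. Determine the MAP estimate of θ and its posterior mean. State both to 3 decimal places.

Posterior: Beta(1+0, 4+15) = Beta(1, 19).
Since α = 1 ≤ 1 and β > 1, the Beta density is monotone decreasing on [0,1]; the mode is at 0.
Mean = 1/(1+19) = 0.050.

MAP estimate = 0.000, posterior mean = 0.050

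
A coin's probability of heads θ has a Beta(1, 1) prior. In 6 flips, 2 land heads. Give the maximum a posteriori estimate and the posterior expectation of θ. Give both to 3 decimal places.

MAP = 0.333; posterior mean = 0.375

Posterior: Beta(1+2, 1+4) = Beta(3, 5).
Mode = (3−1)/(3+5−2) = 2/6 = 0.333.
With a flat prior the MAP equals the MLE, 2/6.
Mean = 3/(3+5) = 3/8 = 0.375.
Mean > mode: the posterior has a right tail.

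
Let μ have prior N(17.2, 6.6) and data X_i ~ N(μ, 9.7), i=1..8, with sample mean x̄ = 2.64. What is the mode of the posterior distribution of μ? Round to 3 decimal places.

Posterior for μ is Normal. Precision-weighted mean: (1/6.6·17.2 + 8/9.7·2.64) / (1/6.6 + 8/9.7) = 4.900.
A Normal posterior is symmetric, so mode = mean.
This is the posterior mode — the MAP estimate.

4.900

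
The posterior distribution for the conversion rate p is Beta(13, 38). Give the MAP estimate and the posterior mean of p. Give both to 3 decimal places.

Mode = (13−1)/(13+38−2) = 12/49 = 0.245.
Mean = 13/(13+38) = 13/51 = 0.255.

MAP = 0.245, posterior mean = 0.255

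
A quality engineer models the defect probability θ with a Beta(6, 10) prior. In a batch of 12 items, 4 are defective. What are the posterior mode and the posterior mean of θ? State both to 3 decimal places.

MAP = 0.346, posterior mean = 0.357

Posterior: Beta(6+4, 10+8) = Beta(10, 18).
Mode = (10−1)/(10+18−2) = 9/26 = 0.346.
Mean = 10/(10+18) = 10/28 = 0.357.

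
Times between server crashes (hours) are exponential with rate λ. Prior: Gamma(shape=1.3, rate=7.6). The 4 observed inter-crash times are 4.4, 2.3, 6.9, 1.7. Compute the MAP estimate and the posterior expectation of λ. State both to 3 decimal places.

MAP estimate = 0.188, posterior expectation = 0.231

Σ times = 15.3. Posterior: Gamma(shape = 1.3+4 = 5.3, rate = 7.6+15.3 = 22.9).
Mode = (α−1)/β = 4.3/22.9 = 0.188.
Mean = α/β = 5.3/22.9 = 0.231.
The mean is pulled above the mode by the posterior's right skew.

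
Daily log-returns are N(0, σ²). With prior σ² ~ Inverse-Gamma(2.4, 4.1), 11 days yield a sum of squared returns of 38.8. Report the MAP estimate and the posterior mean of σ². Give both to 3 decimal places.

σ²_MAP = 2.640, E[σ²|data] = 3.406

Posterior: Inverse-Gamma(shape = 2.4+11/2 = 7.9, scale = 4.1+38.8/2 = 23.5).
Mode = β/(α+1) = 23.5/8.9 = 2.640.
Mean = β/(α−1) = 23.5/6.9 = 3.406.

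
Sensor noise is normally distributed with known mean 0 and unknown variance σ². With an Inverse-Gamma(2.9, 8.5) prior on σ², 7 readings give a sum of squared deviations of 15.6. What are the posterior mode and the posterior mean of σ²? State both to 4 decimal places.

posterior mode = 2.2027, posterior mean = 3.0185

Posterior: Inverse-Gamma(shape = 2.9+7/2 = 6.4, scale = 8.5+15.6/2 = 16.3).
Mode = β/(α+1) = 16.3/7.4 = 2.2027.
Mean = β/(α−1) = 16.3/5.4 = 3.0185.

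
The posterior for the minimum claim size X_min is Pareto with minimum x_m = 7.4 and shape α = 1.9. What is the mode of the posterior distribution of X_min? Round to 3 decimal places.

7.400

The Pareto density is strictly decreasing on [x_m, ∞), so the mode is x_m = 7.400.
Mean = α·x_m/(α−1) = 1.9·7.4/0.9 = 15.622.
This is the posterior mode — the MAP estimate.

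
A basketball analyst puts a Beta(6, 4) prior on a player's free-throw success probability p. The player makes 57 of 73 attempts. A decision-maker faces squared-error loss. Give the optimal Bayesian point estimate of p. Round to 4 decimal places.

0.7590

Posterior: Beta(6+57, 4+16) = Beta(63, 20).
Mode = (63−1)/(63+20−2) = 62/81 = 0.7654.
Mean = 63/(63+20) = 63/83 = 0.7590.
Squared-error loss ⇒ the optimal estimator is the posterior mean.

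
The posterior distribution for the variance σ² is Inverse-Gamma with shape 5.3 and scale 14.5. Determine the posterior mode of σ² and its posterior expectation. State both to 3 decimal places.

MAP: 2.302. Posterior mean: 3.372.

Mode = β/(α+1) = 14.5/6.3 = 2.302.
Mean = β/(α−1) = 14.5/4.3 = 3.372.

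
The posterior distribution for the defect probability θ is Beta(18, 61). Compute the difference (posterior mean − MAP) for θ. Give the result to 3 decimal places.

Mode = (18−1)/(18+61−2) = 17/77 = 0.221.
Mean = 18/(18+61) = 18/79 = 0.228.
Difference = 0.228 − 0.221 = 0.007.

0.007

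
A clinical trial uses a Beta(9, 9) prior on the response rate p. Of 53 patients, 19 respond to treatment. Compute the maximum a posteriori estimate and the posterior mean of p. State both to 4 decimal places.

Posterior: Beta(9+19, 9+34) = Beta(28, 43).
Mode = (28−1)/(28+43−2) = 27/69 = 0.3913.
Mean = 28/(28+43) = 28/71 = 0.3944.

MAP = 0.3913, posterior mean = 0.3944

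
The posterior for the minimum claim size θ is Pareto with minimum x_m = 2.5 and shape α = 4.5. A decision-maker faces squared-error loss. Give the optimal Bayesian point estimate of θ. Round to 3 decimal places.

3.214

The Pareto density is strictly decreasing on [x_m, ∞), so the mode is x_m = 2.500.
Mean = α·x_m/(α−1) = 4.5·2.5/3.5 = 3.214.
Squared-error loss ⇒ the optimal estimator is the posterior mean.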